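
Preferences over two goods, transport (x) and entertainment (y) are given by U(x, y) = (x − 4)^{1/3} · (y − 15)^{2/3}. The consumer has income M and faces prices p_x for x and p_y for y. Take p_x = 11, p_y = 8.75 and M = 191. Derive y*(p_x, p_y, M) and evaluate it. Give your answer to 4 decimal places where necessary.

y* = 16.2

Let x' = x−4, y' = y−15. MRS = (1/2)·y'/x' = p_x/p_y.
After buying the subsistence bundle (4, 15), a share 1/3 of the remaining income goes to x: x* = 4 + 1/3·(M − 4p_x − 15p_y)/p_x.
Discretionary income = 191 − 4·11 − 15·8.75 = 15.75; y* = 15 + 2/3·15.75/8.75 = 16.2.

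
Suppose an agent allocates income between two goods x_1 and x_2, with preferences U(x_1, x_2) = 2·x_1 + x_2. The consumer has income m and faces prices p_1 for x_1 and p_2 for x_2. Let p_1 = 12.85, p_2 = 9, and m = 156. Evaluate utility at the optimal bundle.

Perfect substitutes: compare marginal utility per dollar. 2/p_1 vs 1/p_2 → 0.1556 vs 0.1111.
x_1 gives more utility per dollar, so spend all income on x_1: x_1* = m/p_1, x_2* = 0.
Numerically: x_1* = 12.1401, x_2* = 0.
Utility at the optimum: U(12.1401, 0) = 24.2802.

V = 24.2802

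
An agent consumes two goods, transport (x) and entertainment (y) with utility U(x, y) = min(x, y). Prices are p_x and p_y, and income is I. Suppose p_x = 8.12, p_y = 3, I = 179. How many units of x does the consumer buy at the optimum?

x* = 16.0971

With perfect complements, no substitution: consume in ratio x:y = 1:1.
Budget: p_x·x + p_y·x = I, so (p_x + p_y)·x = I.
Demand: x*(p_x,p_y,I) = I/(p_x + p_y), y* = I/(p_x + p_y).
Here 8.12 + 3 = 11.12, giving x* = 16.0971.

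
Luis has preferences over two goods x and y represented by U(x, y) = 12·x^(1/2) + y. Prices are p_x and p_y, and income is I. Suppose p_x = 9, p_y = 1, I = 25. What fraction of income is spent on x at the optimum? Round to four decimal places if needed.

share on x = 0.16

Utility is quasi-linear in y; the FOC for x is 6/√x = p_x/p_y.
Thus x* = (6·p_y/p_x)² — independent of I — with the rest of income spent on y.
Plugging in: x* = (6·1/9)² = 0.4444, y* = 21.
Expenditure on x: 9·0.4444 = 4; share = 0.16.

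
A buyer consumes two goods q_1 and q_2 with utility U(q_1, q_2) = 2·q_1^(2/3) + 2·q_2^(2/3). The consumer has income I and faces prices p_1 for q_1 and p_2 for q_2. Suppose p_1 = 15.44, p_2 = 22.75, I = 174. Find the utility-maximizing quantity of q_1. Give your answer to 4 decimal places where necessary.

q_1* = 7.7156

MU_q_1 ∝ 2·q_1^(-1/3), MU_q_2 ∝ 2·q_2^(-1/3), so MRS = (q_2/q_1)^(1/3) = p_1/p_2.
Hence q_2/q_1 = (p_1/p_2)^(1/(1/3)), i.e. raised to the 3 power.
With the ratio pinned down, the budget gives q_1* = I/(p_1 + p_2·(q_2/q_1)) and q_2* = (q_2/q_1)·q_1*.
Numerically q_2/q_1 = 0.312606, so q_1* = 174/(15.44 + 22.75·0.312606) = 7.7156.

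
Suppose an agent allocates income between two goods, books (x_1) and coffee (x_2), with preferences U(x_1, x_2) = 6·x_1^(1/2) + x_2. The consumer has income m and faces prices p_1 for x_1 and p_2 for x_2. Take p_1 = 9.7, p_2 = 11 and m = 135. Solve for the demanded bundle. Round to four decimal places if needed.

Thus x_1* = (3·p_2/p_1)² — independent of m — with the rest of income spent on x_2.
Plugging in: x_1* = (3·11/9.7)² = 11.574, x_2* = 2.0665.

x_1* = 11.574, x_2* = 2.0665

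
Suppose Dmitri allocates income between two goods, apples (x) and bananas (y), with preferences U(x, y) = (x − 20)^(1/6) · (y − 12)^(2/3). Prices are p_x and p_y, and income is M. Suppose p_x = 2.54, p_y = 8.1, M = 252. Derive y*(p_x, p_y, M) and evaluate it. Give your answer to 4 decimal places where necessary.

y* = 22.2716

Let x' = x−20, y' = y−12. MRS = (1/4)·y'/x' = p_x/p_y.
After buying the subsistence bundle (20, 12), a share 0.2 of the remaining income goes to x: x* = 20 + 0.2·(M − 20p_x − 12p_y)/p_x.
Discretionary income = 252 − 20·2.54 − 12·8.1 = 104; y* = 12 + 0.8·104/8.1 = 22.2716.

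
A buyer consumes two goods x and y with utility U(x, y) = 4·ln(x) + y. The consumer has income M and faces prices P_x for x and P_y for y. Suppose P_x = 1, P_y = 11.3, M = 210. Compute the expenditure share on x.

MU_x = 4/x, MU_y = 1. Tangency: 4/x = P_x/P_y.
So x*(P_x,P_y) = 4·P_y/P_x, independent of income; and y* = (M − 4·P_y)/P_y.
At the given prices: x* = 4·11.3/1 = 45.2, and y* = 14.5841.
Expenditure on x: 1·45.2 = 45.2; share = 0.2152.

share on x = 0.2152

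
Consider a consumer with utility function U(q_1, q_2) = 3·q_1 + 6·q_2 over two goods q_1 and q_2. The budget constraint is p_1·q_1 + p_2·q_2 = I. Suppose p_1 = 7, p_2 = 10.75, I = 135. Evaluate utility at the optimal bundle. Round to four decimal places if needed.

V = 75.3488

Numerically: q_1* = 0, q_2* = 12.5581.
Utility at the optimum: U(0, 12.5581) = 75.3488.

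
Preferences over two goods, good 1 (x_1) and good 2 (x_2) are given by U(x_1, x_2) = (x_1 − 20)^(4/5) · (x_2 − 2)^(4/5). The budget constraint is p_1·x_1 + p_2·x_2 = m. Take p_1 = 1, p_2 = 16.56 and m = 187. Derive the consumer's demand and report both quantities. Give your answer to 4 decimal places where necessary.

Substituting into the budget: x_1* = 20 + 0.5·(m − 20·p_1 − 2·p_2)/p_1, and x_2* = 2 + 0.5·(…)/p_2.
Discretionary income = 187 − 20·1 − 2·16.56 = 133.88; x_1* = 20 + 0.5·133.88/1 = 86.94; x_2* = 2 + 0.5·133.88/16.56 = 6.0423.

x_1* = 86.94, x_2* = 6.0423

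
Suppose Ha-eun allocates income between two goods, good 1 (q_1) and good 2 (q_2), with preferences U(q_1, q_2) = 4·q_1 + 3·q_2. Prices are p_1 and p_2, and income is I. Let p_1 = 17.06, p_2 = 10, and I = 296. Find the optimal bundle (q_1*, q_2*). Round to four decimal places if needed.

q_1* = 0, q_2* = 29.6

Perfect substitutes: compare marginal utility per dollar. 4/p_1 vs 3/p_2 → 0.2345 vs 0.3.
q_2 gives more utility per dollar, so spend all income on q_2: q_2* = I/p_2, q_1* = 0.
Numerically: q_1* = 0, q_2* = 29.6.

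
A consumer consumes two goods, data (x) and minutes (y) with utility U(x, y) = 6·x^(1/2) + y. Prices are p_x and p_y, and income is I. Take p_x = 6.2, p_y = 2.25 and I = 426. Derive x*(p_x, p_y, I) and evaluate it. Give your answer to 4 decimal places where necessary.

x* = 1.1853

Utility is quasi-linear in y; the FOC for x is 3/√x = p_x/p_y.
Thus x* = (3·p_y/p_x)² — independent of I — with the rest of income spent on y.
Plugging in: x* = (3·2.25/6.2)² = 1.1853.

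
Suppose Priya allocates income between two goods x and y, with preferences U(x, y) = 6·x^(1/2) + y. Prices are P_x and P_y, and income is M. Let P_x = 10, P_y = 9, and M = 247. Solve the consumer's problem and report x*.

Utility is quasi-linear in y; the FOC for x is 3/√x = P_x/P_y.
Solve: √x = 3·P_y/P_x, so x*(P_x,P_y) = (3·P_y/P_x)², and y* = (M − P_x·x*)/P_y.
Plugging in: x* = (3·9/10)² = 7.29.

x* = 7.29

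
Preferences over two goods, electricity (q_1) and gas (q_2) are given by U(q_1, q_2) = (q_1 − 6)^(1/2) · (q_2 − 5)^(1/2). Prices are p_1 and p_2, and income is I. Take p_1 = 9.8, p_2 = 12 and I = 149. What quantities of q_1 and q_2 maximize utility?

q_1* = 7.5408, q_2* = 6.2583

Let q_1' = q_1−6, q_2' = q_2−5. MRS = q_2'/q_1' = p_1/p_2.
After buying the subsistence bundle (6, 5), a share 0.5 of the remaining income goes to q_1: q_1* = 6 + 0.5·(I − 6p_1 − 5p_2)/p_1.
Discretionary income = 149 − 6·9.8 − 5·12 = 30.2; q_1* = 6 + 0.5·30.2/9.8 = 7.5408; q_2* = 5 + 0.5·30.2/12 = 6.2583.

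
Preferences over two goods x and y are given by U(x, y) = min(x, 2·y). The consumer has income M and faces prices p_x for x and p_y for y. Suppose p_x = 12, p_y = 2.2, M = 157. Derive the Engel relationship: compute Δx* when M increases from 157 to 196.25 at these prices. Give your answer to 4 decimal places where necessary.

Δx* = 2.9962

With perfect complements, no substitution: consume in ratio x:y = 2:1.
Budget: p_x·x + p_y·(1/2)·x = M, so (2·p_x + p_y)·x = 2·M.
Demand: x*(p_x,p_y,M) = 2·M/(2·p_x + p_y), y* = M/(2·p_x + p_y).
Here 2·12 + 2.2 = 26.2, giving x* = 11.9847.
At M' = 196.25: x* = 14.9809. Change: 14.9809 − 11.9847 = 2.9962.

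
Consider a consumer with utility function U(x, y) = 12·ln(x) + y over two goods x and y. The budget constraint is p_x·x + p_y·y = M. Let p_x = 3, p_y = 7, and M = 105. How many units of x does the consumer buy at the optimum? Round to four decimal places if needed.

x* = 28

MU_x = 12/x, MU_y = 1. Tangency: 12/x = p_x/p_y.
So x*(p_x,p_y) = 12·p_y/p_x, independent of income; and y* = (M − 12·p_y)/p_y.
At the given prices: x* = 12·7/3 = 28.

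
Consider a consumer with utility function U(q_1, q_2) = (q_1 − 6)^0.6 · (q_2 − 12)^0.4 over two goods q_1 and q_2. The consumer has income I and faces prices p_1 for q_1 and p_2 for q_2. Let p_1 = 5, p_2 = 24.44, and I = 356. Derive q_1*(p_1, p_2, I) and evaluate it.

q_1* = 9.9264

Let q_1' = q_1−6, q_2' = q_2−12. MRS = (3/2)·q_2'/q_1' = p_1/p_2.
Substituting into the budget: q_1* = 6 + 0.6·(I − 6·p_1 − 12·p_2)/p_1, and q_2* = 12 + 0.4·(…)/p_2.
Discretionary income = 356 − 6·5 − 12·24.44 = 32.72; q_1* = 6 + 0.6·32.72/5 = 9.9264.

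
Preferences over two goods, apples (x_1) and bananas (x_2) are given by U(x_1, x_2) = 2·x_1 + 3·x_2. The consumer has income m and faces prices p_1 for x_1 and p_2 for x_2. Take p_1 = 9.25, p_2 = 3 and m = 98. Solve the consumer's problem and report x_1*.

x_1* = 0

Perfect substitutes: compare marginal utility per dollar. 2/p_1 vs 3/p_2 → 0.2162 vs 1.
x_2 gives more utility per dollar, so spend all income on x_2: x_2* = m/p_2, x_1* = 0.
Numerically: x_1* = 0, x_2* = 32.6667.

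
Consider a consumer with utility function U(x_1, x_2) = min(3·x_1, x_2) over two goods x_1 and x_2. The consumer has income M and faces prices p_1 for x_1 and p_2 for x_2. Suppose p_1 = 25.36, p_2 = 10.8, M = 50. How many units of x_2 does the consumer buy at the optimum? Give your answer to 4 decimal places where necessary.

x_2* = 2.597

With perfect complements, no substitution: consume in ratio x_1:x_2 = 1:3.
Budget: p_1·x_1 + p_2·3·x_1 = M, so (p_1 + 3·p_2)·x_1 = M.
Demand: x_1*(p_1,p_2,M) = M/(p_1 + 3·p_2), x_2* = 3·M/(p_1 + 3·p_2).
Here 25.36 + 3·10.8 = 57.76, giving x_2* = 2.597.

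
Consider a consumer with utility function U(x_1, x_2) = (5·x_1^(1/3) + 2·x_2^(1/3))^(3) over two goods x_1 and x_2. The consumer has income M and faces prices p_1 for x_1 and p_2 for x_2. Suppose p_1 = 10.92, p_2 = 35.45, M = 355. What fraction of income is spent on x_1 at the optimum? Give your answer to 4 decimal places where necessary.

share on x_1 = 0.8769

From the CES first-order condition, (5/2)·(x_2/x_1)^(2/3) = p_1/p_2.
Hence x_2/x_1 = ((2/5)·p_1/p_2)^(1/(2/3)), i.e. raised to the 1.5 power.
Substitute x_2 = (x_2/x_1)·x_1 into the budget: x_1* = M/(p_1 + p_2·(x_2/x_1)).
Numerically x_2/x_1 = 0.043251, so x_1* = 355/(10.92 + 35.45·0.043251) = 28.5066 and x_2* = 0.043251·28.5066 = 1.2329.
Expenditure on x_1: 10.92·28.5066 = 311.292; share = 0.8769.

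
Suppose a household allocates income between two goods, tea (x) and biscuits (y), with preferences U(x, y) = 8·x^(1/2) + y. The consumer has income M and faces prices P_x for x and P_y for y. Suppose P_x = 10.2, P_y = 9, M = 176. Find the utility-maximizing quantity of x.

Utility is quasi-linear in y; the FOC for x is 4/√x = P_x/P_y.
Solve: √x = 4·P_y/P_x, so x*(P_x,P_y) = (4·P_y/P_x)², and y* = (M − P_x·x*)/P_y.
Plugging in: x* = (4·9/10.2)² = 12.4567.

x* = 12.4567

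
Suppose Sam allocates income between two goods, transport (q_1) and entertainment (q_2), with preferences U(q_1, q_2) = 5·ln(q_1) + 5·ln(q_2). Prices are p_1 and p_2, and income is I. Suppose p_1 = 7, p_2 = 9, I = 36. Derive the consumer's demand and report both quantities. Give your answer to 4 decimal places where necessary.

The MRS is q_2/q_1. Set MRS = p_1/p_2.
So 5·p_2·q_2 = 5·p_1·q_1; combined with the budget, a share 0.5 of income goes to q_1.
Demand: q_1*(p_1,p_2,I) = 0.5·I/p_1 and q_2* = 0.5·I/p_2.
At p_1=7, p_2=9, I=36: q_1* = 0.5·36/7 = 2.5714, q_2* = 2.

q_1* = 2.5714, q_2* = 2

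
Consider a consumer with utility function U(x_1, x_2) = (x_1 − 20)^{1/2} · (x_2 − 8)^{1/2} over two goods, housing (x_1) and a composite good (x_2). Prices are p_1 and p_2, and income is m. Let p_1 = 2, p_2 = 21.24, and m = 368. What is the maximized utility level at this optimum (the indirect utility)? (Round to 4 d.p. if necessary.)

V = 12.127

MRS = (x_2−8)/(x_1−20). Tangency with p_1/p_2 gives x_2−8 = (p_1/p_2)·(x_1−20).
Substituting into the budget: x_1* = 20 + 0.5·(m − 20·p_1 − 8·p_2)/p_1, and x_2* = 8 + 0.5·(…)/p_2.
Discretionary income = 368 − 20·2 − 8·21.24 = 158.08; x_1* = 20 + 0.5·158.08/2 = 59.52; x_2* = 8 + 0.5·158.08/21.24 = 11.7213.
Utility at the optimum: U(59.52, 11.7213) = 12.127.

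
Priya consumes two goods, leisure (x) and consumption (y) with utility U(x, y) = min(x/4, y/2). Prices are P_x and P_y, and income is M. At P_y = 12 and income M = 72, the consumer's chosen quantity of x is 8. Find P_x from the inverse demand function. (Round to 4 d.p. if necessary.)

P_x = 3

Leontief preferences: the optimum is at the kink where x/4 = y/2, i.e. y = (1/2)·x.
Budget: P_x·x + P_y·(1/2)·x = M, so (4·P_x + 2·P_y)·x = 4·M.
Demand: x*(P_x,P_y,M) = 4·M/(4·P_x + 2·P_y), y* = 2·M/(4·P_x + 2·P_y).
Set x* = 8 in the demand function and solve for P_x: P_x = 3.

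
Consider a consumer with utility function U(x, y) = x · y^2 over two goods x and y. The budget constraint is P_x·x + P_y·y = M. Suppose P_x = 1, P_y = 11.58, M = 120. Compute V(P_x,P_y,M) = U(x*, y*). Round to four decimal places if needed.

V = 1909.0744

Demand: x*(P_x,P_y,M) = 1/3·M/P_x and y* = 2/3·M/P_y.
At P_x=1, P_y=11.58, M=120: x* = 1/3·120/1 = 40, y* = 6.9085.
Utility at the optimum: U(40, 6.9085) = 1909.0744.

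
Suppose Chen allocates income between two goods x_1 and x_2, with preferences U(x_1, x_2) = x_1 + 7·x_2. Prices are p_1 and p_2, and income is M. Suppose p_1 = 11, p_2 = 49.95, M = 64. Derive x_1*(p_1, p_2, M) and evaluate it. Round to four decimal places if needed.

Perfect substitutes: compare marginal utility per dollar. 1/p_1 vs 7/p_2 → 0.0909 vs 0.1401.
x_2 gives more utility per dollar, so spend all income on x_2: x_2* = M/p_2, x_1* = 0.
Numerically: x_1* = 0, x_2* = 1.2813.

x_1* = 0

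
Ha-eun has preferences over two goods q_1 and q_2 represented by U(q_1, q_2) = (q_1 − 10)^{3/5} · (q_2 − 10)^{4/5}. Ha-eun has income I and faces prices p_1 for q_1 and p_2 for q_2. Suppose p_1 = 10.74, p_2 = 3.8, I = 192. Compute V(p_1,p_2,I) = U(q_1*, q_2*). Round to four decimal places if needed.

MRS = (3/4)·(q_2−10)/(q_1−10). Tangency with p_1/p_2 gives q_2−10 = (4/3)·(p_1/p_2)·(q_1−10).
After buying the subsistence bundle (10, 10), a share 3/7 of the remaining income goes to q_1: q_1* = 10 + 3/7·(I − 10p_1 − 10p_2)/p_1.
Discretionary income = 192 − 10·10.74 − 10·3.8 = 46.6; q_1* = 10 + 3/7·46.6/10.74 = 11.8595; q_2* = 10 + 4/7·46.6/3.8 = 17.0075.
Utility at the optimum: U(11.8595, 17.0075) = 6.888.

V = 6.888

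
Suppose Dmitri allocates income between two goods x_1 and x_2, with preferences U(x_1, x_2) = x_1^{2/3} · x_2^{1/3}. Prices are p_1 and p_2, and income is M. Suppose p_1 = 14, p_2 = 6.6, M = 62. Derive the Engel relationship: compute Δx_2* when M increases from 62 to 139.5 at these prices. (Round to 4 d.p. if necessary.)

Δx_2* = 3.9141

Tangency: MRS = 2·x_2/x_1 = p_1/p_2.
Rearranging, p_2·x_2 = (1/2)·p_1·x_1. Substituting into the budget gives p_1·x_1·(1 + (1/2)) = M.
Demand: x_1*(p_1,p_2,M) = 2/3·M/p_1 and x_2* = 1/3·M/p_2.
At p_1=14, p_2=6.6, M=62: x_2* = 1/3·62/6.6 = 3.1313.
At M' = 139.5: x_2* = 7.0455. Change: 7.0455 − 3.1313 = 3.9141.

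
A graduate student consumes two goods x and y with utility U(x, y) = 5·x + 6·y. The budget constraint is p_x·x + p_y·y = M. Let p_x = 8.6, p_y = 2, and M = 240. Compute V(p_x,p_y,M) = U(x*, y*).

Linear utility — the consumer picks whichever good has higher MU/price: 5/8.6 = 0.5814 vs 6/2 = 3.
y gives more utility per dollar, so spend all income on y: y* = M/p_y, x* = 0.
Numerically: x* = 0, y* = 120.
Utility at the optimum: U(0, 120) = 720.

V = 720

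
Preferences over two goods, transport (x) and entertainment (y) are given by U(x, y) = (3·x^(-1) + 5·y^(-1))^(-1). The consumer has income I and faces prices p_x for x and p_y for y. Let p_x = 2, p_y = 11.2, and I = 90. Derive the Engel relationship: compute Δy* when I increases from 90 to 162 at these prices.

Numerically y/x = 0.545545, so x* = 90/(2 + 11.2·0.545545) = 11.0973 and y* = 0.545545·11.0973 = 6.0541.
At I' = 162: y* = 10.8973. Change: 10.8973 − 6.0541 = 4.8432.

Δy* = 4.8432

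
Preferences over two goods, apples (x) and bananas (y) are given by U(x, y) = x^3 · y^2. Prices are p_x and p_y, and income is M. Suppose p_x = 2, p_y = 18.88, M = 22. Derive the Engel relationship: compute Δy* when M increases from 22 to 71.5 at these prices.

Δy* = 1.0487

The MRS is (3/2)·y/x. Set MRS = p_x/p_y.
So 3·p_y·y = 2·p_x·x; combined with the budget, a share 0.6 of income goes to x.
Demand: x*(p_x,p_y,M) = 0.6·M/p_x and y* = 0.4·M/p_y.
At p_x=2, p_y=18.88, M=22: y* = 0.4·22/18.88 = 0.4661.
At M' = 71.5: y* = 1.5148. Change: 1.5148 − 0.4661 = 1.0487.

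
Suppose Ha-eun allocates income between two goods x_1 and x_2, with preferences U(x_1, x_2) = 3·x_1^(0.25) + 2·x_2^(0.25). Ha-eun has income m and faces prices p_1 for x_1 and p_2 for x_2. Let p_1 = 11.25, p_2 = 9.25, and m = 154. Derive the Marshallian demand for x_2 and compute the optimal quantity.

From the CES first-order condition, (3/2)·(x_2/x_1)^(0.75) = p_1/p_2.
Solve for the ratio: x_2/x_1 = [(2/3)·p_1/p_2]^(4/3).
With the ratio pinned down, the budget gives x_1* = m/(p_1 + p_2·(x_2/x_1)) and x_2* = (x_2/x_1)·x_1*.
Numerically x_2/x_1 = 0.756065, so x_1* = 154/(11.25 + 9.25·0.756065) = 8.4413 and x_2* = 0.756065·8.4413 = 6.3822.

x_2* = 6.3822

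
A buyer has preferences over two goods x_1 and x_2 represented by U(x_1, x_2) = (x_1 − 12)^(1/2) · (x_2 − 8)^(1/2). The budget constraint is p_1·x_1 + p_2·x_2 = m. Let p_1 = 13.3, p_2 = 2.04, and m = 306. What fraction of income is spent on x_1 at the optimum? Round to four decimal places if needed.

Let x_1' = x_1−12, x_2' = x_2−8. MRS = x_2'/x_1' = p_1/p_2.
After buying the subsistence bundle (12, 8), a share 0.5 of the remaining income goes to x_1: x_1* = 12 + 0.5·(m − 12p_1 − 8p_2)/p_1.
Discretionary income = 306 − 12·13.3 − 8·2.04 = 130.08; x_1* = 12 + 0.5·130.08/13.3 = 16.8902; x_2* = 8 + 0.5·130.08/2.04 = 39.8824.
Expenditure on x_1: 13.3·16.8902 = 224.64; share = 0.7341.

share on x_1 = 0.7341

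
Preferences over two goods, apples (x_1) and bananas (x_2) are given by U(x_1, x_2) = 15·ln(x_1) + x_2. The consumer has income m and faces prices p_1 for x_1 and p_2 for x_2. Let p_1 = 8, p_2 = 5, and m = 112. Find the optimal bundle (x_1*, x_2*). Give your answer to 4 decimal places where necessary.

x_1* = 9.375, x_2* = 7.4

MU_x_1 = 15/x_1, MU_x_2 = 1. Tangency: 15/x_1 = p_1/p_2.
So x_1*(p_1,p_2) = 15·p_2/p_1, independent of income; and x_2* = (m − 15·p_2)/p_2.
At the given prices: x_1* = 15·5/8 = 9.375, and x_2* = 7.4.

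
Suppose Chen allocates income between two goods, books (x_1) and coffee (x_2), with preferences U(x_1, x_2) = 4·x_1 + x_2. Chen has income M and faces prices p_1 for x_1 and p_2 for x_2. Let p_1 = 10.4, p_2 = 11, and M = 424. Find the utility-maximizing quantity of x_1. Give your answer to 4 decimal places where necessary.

x_1* = 40.7692

Linear utility — the consumer picks whichever good has higher MU/price: 4/10.4 = 0.3846 vs 1/11 = 0.0909.
x_1 gives more utility per dollar, so spend all income on x_1: x_1* = M/p_1, x_2* = 0.
Numerically: x_1* = 40.7692, x_2* = 0.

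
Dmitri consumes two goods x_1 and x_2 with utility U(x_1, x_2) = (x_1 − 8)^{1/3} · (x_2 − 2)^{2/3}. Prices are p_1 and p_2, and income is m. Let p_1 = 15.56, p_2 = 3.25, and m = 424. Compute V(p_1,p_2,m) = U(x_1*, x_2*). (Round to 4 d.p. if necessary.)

V = 28.3055

Let x_1' = x_1−8, x_2' = x_2−2. MRS = (1/2)·x_2'/x_1' = p_1/p_2.
Substituting into the budget: x_1* = 8 + 1/3·(m − 8·p_1 − 2·p_2)/p_1, and x_2* = 2 + 2/3·(…)/p_2.
Discretionary income = 424 − 8·15.56 − 2·3.25 = 293.02; x_1* = 8 + 1/3·293.02/15.56 = 14.2772; x_2* = 2 + 2/3·293.02/3.25 = 62.1067.
Utility at the optimum: U(14.2772, 62.1067) = 28.3055.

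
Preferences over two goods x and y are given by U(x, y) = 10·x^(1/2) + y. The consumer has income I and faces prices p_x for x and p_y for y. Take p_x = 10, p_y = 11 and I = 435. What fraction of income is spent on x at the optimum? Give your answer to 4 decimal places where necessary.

Set MRS = p_x/p_y: 5·x^(−1/2) = p_x/p_y.
Thus x* = (5·p_y/p_x)² — independent of I — with the rest of income spent on y.
Plugging in: x* = (5·11/10)² = 30.25, y* = 12.0455.
Expenditure on x: 10·30.25 = 302.5; share = 0.6954.

share on x = 0.6954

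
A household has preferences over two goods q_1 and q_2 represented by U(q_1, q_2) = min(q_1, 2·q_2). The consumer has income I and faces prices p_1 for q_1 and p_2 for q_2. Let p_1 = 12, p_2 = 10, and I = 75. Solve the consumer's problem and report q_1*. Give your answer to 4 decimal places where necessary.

q_1* = 4.4118

Leontief preferences: the optimum is at the kink where q_1/2 = q_2/1, i.e. q_2 = (1/2)·q_1.
Budget: p_1·q_1 + p_2·(1/2)·q_1 = I, so (2·p_1 + p_2)·q_1 = 2·I.
Demand: q_1*(p_1,p_2,I) = 2·I/(2·p_1 + p_2), q_2* = I/(2·p_1 + p_2).
Here 2·12 + 10 = 34, giving q_1* = 4.4118.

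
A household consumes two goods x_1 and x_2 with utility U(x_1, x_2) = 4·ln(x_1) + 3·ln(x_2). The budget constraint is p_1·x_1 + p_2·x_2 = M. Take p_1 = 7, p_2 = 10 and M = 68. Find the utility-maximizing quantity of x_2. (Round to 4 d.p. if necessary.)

x_2* = 2.9143

Demand: x_1*(p_1,p_2,M) = 4/7·M/p_1 and x_2* = 3/7·M/p_2.
At p_1=7, p_2=10, M=68: x_2* = 3/7·68/10 = 2.9143.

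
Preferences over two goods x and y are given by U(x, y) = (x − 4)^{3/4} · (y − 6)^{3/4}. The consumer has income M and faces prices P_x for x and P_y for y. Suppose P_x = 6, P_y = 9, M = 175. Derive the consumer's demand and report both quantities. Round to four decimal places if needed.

MRS = (y−6)/(x−4). Tangency with P_x/P_y gives y−6 = (P_x/P_y)·(x−4).
Substituting into the budget: x* = 4 + 0.5·(M − 4·P_x − 6·P_y)/P_x, and y* = 6 + 0.5·(…)/P_y.
Discretionary income = 175 − 4·6 − 6·9 = 97; x* = 4 + 0.5·97/6 = 12.0833; y* = 6 + 0.5·97/9 = 11.3889.

x* = 12.0833, y* = 11.3889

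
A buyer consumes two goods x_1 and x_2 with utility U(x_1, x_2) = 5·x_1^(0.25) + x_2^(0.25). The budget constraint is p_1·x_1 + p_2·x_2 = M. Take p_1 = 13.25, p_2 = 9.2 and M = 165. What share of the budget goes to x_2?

share on x_2 = 0.1167

MU_x_1 ∝ 5·x_1^(-0.75), MU_x_2 ∝ x_2^(-0.75), so MRS = 5·(x_2/x_1)^(0.75) = p_1/p_2.
Solve for the ratio: x_2/x_1 = [(1/5)·p_1/p_2]^(4/3).
With the ratio pinned down, the budget gives x_1* = M/(p_1 + p_2·(x_2/x_1)) and x_2* = (x_2/x_1)·x_1*.
Numerically x_2/x_1 = 0.190229, so x_1* = 165/(13.25 + 9.2·0.190229) = 10.9999 and x_2* = 0.190229·10.9999 = 2.0925.
Expenditure on x_2: 9.2·2.0925 = 19.2511; share = 0.1167.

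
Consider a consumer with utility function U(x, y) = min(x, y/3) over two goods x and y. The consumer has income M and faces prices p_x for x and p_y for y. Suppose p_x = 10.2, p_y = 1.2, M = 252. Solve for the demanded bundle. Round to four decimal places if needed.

Leontief preferences: the optimum is at the kink where x/1 = y/3, i.e. y = 3·x.
Budget: p_x·x + p_y·3·x = M, so (p_x + 3·p_y)·x = M.
Demand: x*(p_x,p_y,M) = M/(p_x + 3·p_y), y* = 3·M/(p_x + 3·p_y).
Here 10.2 + 3·1.2 = 13.8, giving x* = 18.2609 and y* = 54.7826.

x* = 18.2609, y* = 54.7826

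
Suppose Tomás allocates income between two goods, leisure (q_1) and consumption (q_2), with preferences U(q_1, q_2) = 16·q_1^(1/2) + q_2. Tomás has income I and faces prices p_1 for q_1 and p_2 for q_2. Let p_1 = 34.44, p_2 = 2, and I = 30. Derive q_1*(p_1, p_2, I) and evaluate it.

q_1* = 0.2158

Utility is quasi-linear in q_2; the FOC for q_1 is 8/√q_1 = p_1/p_2.
Thus q_1* = (8·p_2/p_1)² — independent of I — with the rest of income spent on q_2.
Plugging in: q_1* = (8·2/34.44)² = 0.2158.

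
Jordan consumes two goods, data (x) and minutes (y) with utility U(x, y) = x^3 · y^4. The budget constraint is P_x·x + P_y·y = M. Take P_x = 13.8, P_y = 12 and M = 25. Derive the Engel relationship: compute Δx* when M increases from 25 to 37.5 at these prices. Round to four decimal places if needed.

Tangency: MRS = (3/4)·y/x = P_x/P_y.
Rearranging, P_y·y = (4/3)·P_x·x. Substituting into the budget gives P_x·x·(1 + (4/3)) = M.
Demand: x*(P_x,P_y,M) = 3/7·M/P_x and y* = 4/7·M/P_y.
At P_x=13.8, P_y=12, M=25: x* = 3/7·25/13.8 = 0.7764.
At M' = 37.5: x* = 1.1646. Change: 1.1646 − 0.7764 = 0.3882.

Δx* = 0.3882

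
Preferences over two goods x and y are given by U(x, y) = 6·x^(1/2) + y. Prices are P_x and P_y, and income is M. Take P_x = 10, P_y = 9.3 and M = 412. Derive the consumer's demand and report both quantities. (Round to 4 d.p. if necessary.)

Set MRS = P_x/P_y: 3·x^(−1/2) = P_x/P_y.
Solve: √x = 3·P_y/P_x, so x*(P_x,P_y) = (3·P_y/P_x)², and y* = (M − P_x·x*)/P_y.
Plugging in: x* = (3·9.3/10)² = 7.7841, y* = 35.9311.

x* = 7.7841, y* = 35.9311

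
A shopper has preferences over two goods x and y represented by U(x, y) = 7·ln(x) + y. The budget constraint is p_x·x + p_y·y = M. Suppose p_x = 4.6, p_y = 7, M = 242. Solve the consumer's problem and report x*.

So x*(p_x,p_y) = 7·p_y/p_x, independent of income; and y* = (M − 7·p_y)/p_y.
At the given prices: x* = 7·7/4.6 = 10.6522.

x* = 10.6522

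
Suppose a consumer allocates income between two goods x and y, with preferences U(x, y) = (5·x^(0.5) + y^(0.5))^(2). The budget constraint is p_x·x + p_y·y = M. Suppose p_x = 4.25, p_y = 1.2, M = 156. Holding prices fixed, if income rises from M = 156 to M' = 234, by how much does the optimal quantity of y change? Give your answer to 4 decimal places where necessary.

Δy* = 8.0657

MU_x ∝ 5·x^(-0.5), MU_y ∝ y^(-0.5), so MRS = 5·(y/x)^(0.5) = p_x/p_y.
Hence y/x = ((1/5)·p_x/p_y)^(1/(0.5)), i.e. raised to the 2 power.
With the ratio pinned down, the budget gives x* = M/(p_x + p_y·(y/x)) and y* = (y/x)·x*.
Numerically y/x = 0.501736, so x* = 156/(4.25 + 1.2·0.501736) = 32.1511 and y* = 0.501736·32.1511 = 16.1314.
At M' = 234: y* = 24.1971. Change: 24.1971 − 16.1314 = 8.0657.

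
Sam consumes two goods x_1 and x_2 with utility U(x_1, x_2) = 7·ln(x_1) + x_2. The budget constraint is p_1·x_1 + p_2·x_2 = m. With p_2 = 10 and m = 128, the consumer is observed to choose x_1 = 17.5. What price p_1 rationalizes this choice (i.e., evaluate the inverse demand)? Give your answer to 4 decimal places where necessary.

p_1 = 4

MU_x_1 = 7/x_1, MU_x_2 = 1. Tangency: 7/x_1 = p_1/p_2.
So x_1*(p_1,p_2) = 7·p_2/p_1, independent of income; and x_2* = (m − 7·p_2)/p_2.
Set x_1* = 17.5 in the demand function and solve for p_1: p_1 = 4.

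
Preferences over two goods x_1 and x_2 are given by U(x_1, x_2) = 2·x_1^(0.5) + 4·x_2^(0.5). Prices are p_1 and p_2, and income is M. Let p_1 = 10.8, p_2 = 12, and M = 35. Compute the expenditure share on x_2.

share on x_2 = 0.7826

From the CES first-order condition, (1/2)·(x_2/x_1)^(0.5) = p_1/p_2.
Solve for the ratio: x_2/x_1 = [2·p_1/p_2]^(2).
Substitute x_2 = (x_2/x_1)·x_1 into the budget: x_1* = M/(p_1 + p_2·(x_2/x_1)).
Numerically x_2/x_1 = 3.24, so x_1* = 35/(10.8 + 12·3.24) = 0.7045 and x_2* = 3.24·0.7045 = 2.2826.
Expenditure on x_2: 12·2.2826 = 27.3913; share = 0.7826.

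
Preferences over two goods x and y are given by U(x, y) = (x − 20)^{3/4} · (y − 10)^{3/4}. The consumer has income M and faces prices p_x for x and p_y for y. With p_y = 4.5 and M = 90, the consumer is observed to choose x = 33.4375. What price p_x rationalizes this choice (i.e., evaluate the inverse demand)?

This is Cobb-Douglas in (x−20, y−10): tangency gives 0.75·p_y·(y−10) = 0.75·p_x·(x−20).
After buying the subsistence bundle (20, 10), a share 0.5 of the remaining income goes to x: x* = 20 + 0.5·(M − 20p_x − 10p_y)/p_x.
Set x* = 33.4375 in the demand function and solve for p_x: p_x = 0.96.

p_x = 0.96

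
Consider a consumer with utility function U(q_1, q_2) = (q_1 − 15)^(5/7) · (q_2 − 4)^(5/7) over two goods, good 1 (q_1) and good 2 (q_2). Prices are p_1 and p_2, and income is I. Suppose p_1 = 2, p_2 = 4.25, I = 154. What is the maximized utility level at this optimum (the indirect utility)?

V = 63.8567

MRS = (q_2−4)/(q_1−15). Tangency with p_1/p_2 gives q_2−4 = (p_1/p_2)·(q_1−15).
After buying the subsistence bundle (15, 4), a share 0.5 of the remaining income goes to q_1: q_1* = 15 + 0.5·(I − 15p_1 − 4p_2)/p_1.
Discretionary income = 154 − 15·2 − 4·4.25 = 107; q_1* = 15 + 0.5·107/2 = 41.75; q_2* = 4 + 0.5·107/4.25 = 16.5882.
Utility at the optimum: U(41.75, 16.5882) = 63.8567.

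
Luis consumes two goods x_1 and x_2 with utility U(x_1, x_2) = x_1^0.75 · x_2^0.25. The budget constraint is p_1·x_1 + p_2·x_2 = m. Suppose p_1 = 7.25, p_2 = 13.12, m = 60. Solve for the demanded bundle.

Tangency: MRS = 3·x_2/x_1 = p_1/p_2.
So 0.75·p_2·x_2 = 0.25·p_1·x_1; combined with the budget, a share 0.75 of income goes to x_1.
Demand: x_1*(p_1,p_2,m) = 0.75·m/p_1 and x_2* = 0.25·m/p_2.
At p_1=7.25, p_2=13.12, m=60: x_1* = 0.75·60/7.25 = 6.2069, x_2* = 1.1433.

x_1* = 6.2069, x_2* = 1.1433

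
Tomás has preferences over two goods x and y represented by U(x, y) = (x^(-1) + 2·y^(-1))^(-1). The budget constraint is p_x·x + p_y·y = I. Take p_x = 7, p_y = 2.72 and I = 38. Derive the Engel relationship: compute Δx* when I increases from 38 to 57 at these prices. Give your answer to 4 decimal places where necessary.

With the ratio pinned down, the budget gives x* = I/(p_x + p_y·(y/x)) and y* = (y/x)·x*.
Numerically y/x = 2.268713, so x* = 38/(7 + 2.72·2.268713) = 2.8851.
At I' = 57: x* = 4.3277. Change: 4.3277 − 2.8851 = 1.4426.

Δx* = 1.4426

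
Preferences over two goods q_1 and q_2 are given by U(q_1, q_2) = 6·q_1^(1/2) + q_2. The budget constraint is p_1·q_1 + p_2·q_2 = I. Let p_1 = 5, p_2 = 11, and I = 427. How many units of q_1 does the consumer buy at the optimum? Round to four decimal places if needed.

q_1* = 43.56

MU_q_1 = 3/√q_1, MU_q_2 = 1. Tangency: 3/√q_1 = p_1/p_2.
Thus q_1* = (3·p_2/p_1)² — independent of I — with the rest of income spent on q_2.
Plugging in: q_1* = (3·11/5)² = 43.56.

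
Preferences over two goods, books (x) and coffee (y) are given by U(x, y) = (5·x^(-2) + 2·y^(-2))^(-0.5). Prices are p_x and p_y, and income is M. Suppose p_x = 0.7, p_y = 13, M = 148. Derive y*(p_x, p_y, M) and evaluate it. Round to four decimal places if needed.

y* = 9.5386

Substitute y = (y/x)·x into the budget: x* = M/(p_x + p_y·(y/x)).
Numerically y/x = 0.278231, so x* = 148/(0.7 + 13·0.278231) = 34.2831 and y* = 0.278231·34.2831 = 9.5386.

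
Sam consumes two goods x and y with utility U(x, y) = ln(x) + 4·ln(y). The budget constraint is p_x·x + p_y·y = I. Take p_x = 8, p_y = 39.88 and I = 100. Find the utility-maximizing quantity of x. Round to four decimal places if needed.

Tangency: MRS = (1/4)·y/x = p_x/p_y.
So p_y·y = 4·p_x·x; combined with the budget, a share 0.2 of income goes to x.
Demand: x*(p_x,p_y,I) = 0.2·I/p_x and y* = 0.8·I/p_y.
At p_x=8, p_y=39.88, I=100: x* = 0.2·100/8 = 2.5.

x* = 2.5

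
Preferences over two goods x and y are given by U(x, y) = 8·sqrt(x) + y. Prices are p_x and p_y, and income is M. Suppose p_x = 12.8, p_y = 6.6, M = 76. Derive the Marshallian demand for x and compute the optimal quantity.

x* = 4.2539

Set MRS = p_x/p_y: 4·x^(−1/2) = p_x/p_y.
Solve: √x = 4·p_y/p_x, so x*(p_x,p_y) = (4·p_y/p_x)², and y* = (M − p_x·x*)/p_y.
Plugging in: x* = (4·6.6/12.8)² = 4.2539.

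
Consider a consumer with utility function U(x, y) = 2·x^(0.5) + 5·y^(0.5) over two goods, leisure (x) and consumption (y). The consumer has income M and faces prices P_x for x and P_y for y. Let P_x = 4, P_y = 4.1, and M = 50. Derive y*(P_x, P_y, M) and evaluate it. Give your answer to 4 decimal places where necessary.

y* = 10.4769

From the CES first-order condition, (2/5)·(y/x)^(0.5) = P_x/P_y.
Solve for the ratio: y/x = [(5/2)·P_x/P_y]^(2).
Substitute y = (y/x)·x into the budget: x* = M/(P_x + P_y·(y/x)).
Numerically y/x = 5.94884, so x* = 50/(4 + 4.1·5.94884) = 1.7612 and y* = 5.94884·1.7612 = 10.4769.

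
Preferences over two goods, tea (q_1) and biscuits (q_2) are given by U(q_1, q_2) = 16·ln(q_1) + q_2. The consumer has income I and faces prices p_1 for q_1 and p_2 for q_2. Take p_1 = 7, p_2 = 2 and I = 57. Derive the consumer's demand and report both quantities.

So q_1*(p_1,p_2) = 16·p_2/p_1, independent of income; and q_2* = (I − 16·p_2)/p_2.
At the given prices: q_1* = 16·2/7 = 4.5714, and q_2* = 12.5.

q_1* = 4.5714, q_2* = 12.5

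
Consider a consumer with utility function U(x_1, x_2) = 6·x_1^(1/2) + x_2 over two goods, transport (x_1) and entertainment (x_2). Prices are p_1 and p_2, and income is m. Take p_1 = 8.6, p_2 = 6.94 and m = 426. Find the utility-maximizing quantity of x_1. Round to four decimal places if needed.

x_1* = 5.8609

Set MRS = p_1/p_2: 3·x_1^(−1/2) = p_1/p_2.
Solve: √x_1 = 3·p_2/p_1, so x_1*(p_1,p_2) = (3·p_2/p_1)², and x_2* = (m − p_1·x_1*)/p_2.
Plugging in: x_1* = (3·6.94/8.6)² = 5.8609.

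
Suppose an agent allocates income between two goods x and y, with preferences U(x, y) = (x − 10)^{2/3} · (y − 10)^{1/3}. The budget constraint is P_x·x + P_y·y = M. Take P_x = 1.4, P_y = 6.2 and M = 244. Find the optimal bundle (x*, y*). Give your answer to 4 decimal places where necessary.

MRS = 2·(y−10)/(x−10). Tangency with P_x/P_y gives y−10 = (1/2)·(P_x/P_y)·(x−10).
Substituting into the budget: x* = 10 + 2/3·(M − 10·P_x − 10·P_y)/P_x, and y* = 10 + 1/3·(…)/P_y.
Discretionary income = 244 − 10·1.4 − 10·6.2 = 168; x* = 10 + 2/3·168/1.4 = 90; y* = 10 + 1/3·168/6.2 = 19.0323.

x* = 90, y* = 19.0323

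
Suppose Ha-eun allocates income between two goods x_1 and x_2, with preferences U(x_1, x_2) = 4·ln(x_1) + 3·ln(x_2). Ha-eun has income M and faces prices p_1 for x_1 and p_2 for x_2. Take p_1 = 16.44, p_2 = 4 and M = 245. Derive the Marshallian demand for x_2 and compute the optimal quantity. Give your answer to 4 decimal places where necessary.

x_2* = 26.25

MU_x_1/MU_x_2 = (4·x_2)/(3·x_1); tangency sets this equal to p_1/p_2.
So 4·p_2·x_2 = 3·p_1·x_1; combined with the budget, a share 4/7 of income goes to x_1.
Demand: x_1*(p_1,p_2,M) = 4/7·M/p_1 and x_2* = 3/7·M/p_2.
At p_1=16.44, p_2=4, M=245: x_2* = 3/7·245/4 = 26.25.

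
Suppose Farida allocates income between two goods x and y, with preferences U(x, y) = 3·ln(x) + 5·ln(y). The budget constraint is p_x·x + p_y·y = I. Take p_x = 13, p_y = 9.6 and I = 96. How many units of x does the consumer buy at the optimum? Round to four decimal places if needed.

Demand: x*(p_x,p_y,I) = 0.375·I/p_x and y* = 0.625·I/p_y.
At p_x=13, p_y=9.6, I=96: x* = 0.375·96/13 = 2.7692.

x* = 2.7692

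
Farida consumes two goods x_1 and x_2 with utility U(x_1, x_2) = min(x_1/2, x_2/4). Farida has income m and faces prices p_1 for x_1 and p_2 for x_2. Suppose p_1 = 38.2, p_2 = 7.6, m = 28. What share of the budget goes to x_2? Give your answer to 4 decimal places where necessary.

Here 2·38.2 + 4·7.6 = 106.8, giving x_1* = 0.5243 and x_2* = 1.0487.
Expenditure on x_2: 7.6·1.0487 = 7.97; share = 0.2846.

share on x_2 = 0.2846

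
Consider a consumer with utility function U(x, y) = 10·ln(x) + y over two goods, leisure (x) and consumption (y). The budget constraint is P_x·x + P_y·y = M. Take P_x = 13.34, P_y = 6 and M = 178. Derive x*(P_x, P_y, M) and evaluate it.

MU_x = 10/x, MU_y = 1. Tangency: 10/x = P_x/P_y.
So x*(P_x,P_y) = 10·P_y/P_x, independent of income; and y* = (M − 10·P_y)/P_y.
At the given prices: x* = 10·6/13.34 = 4.4978.

x* = 4.4978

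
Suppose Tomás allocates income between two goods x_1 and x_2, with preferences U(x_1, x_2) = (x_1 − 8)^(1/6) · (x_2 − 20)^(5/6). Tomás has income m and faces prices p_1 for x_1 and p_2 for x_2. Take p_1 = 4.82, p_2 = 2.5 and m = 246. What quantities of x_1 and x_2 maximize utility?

This is Cobb-Douglas in (x_1−8, x_2−20): tangency gives 1/6·p_2·(x_2−20) = 5/6·p_1·(x_1−8).
After buying the subsistence bundle (8, 20), a share 1/6 of the remaining income goes to x_1: x_1* = 8 + 1/6·(m − 8p_1 − 20p_2)/p_1.
Discretionary income = 246 − 8·4.82 − 20·2.5 = 157.44; x_1* = 8 + 1/6·157.44/4.82 = 13.444; x_2* = 20 + 5/6·157.44/2.5 = 72.48.

x_1* = 13.444, x_2* = 72.48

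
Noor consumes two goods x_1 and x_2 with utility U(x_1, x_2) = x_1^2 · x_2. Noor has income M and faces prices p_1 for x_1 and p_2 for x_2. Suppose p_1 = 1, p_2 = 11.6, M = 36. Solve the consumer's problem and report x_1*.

x_1* = 24

The MRS is 2·x_2/x_1. Set MRS = p_1/p_2.
Rearranging, p_2·x_2 = (1/2)·p_1·x_1. Substituting into the budget gives p_1·x_1·(1 + (1/2)) = M.
Demand: x_1*(p_1,p_2,M) = 2/3·M/p_1 and x_2* = 1/3·M/p_2.
At p_1=1, p_2=11.6, M=36: x_1* = 2/3·36/1 = 24.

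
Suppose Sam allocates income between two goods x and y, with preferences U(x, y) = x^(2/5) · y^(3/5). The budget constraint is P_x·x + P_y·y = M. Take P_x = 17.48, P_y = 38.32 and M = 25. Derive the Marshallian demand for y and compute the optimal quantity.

MU_x/MU_y = (0.4·y)/(0.6·x); tangency sets this equal to P_x/P_y.
So 0.4·P_y·y = 0.6·P_x·x; combined with the budget, a share 0.4 of income goes to x.
Demand: x*(P_x,P_y,M) = 0.4·M/P_x and y* = 0.6·M/P_y.
At P_x=17.48, P_y=38.32, M=25: y* = 0.6·25/38.32 = 0.3914.

y* = 0.3914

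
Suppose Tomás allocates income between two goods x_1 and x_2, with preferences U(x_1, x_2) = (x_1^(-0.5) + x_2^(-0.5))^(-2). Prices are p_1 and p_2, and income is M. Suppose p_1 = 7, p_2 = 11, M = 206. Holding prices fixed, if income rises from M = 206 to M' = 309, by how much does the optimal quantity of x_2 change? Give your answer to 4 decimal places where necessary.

With the ratio pinned down, the budget gives x_1* = M/(p_1 + p_2·(x_2/x_1)) and x_2* = (x_2/x_1)·x_1*.
Numerically x_2/x_1 = 0.739838, so x_1* = 206/(7 + 11·0.739838) = 13.6079 and x_2* = 0.739838·13.6079 = 10.0677.
At M' = 309: x_2* = 15.1015. Change: 15.1015 − 10.0677 = 5.0338.

Δx_2* = 5.0338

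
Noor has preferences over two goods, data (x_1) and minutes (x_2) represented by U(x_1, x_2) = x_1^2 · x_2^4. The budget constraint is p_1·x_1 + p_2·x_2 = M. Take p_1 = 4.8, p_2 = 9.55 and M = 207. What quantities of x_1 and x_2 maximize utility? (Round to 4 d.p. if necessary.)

x_1* = 14.375, x_2* = 14.4503

Tangency: MRS = (1/2)·x_2/x_1 = p_1/p_2.
So 2·p_2·x_2 = 4·p_1·x_1; combined with the budget, a share 1/3 of income goes to x_1.
Demand: x_1*(p_1,p_2,M) = 1/3·M/p_1 and x_2* = 2/3·M/p_2.
At p_1=4.8, p_2=9.55, M=207: x_1* = 1/3·207/4.8 = 14.375, x_2* = 14.4503.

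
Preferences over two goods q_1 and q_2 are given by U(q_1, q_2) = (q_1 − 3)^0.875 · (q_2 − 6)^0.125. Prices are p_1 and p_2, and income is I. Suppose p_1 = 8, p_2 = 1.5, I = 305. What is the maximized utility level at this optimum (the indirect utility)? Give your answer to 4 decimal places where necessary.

MRS = 7·(q_2−6)/(q_1−3). Tangency with p_1/p_2 gives q_2−6 = (1/7)·(p_1/p_2)·(q_1−3).
After buying the subsistence bundle (3, 6), a share 0.875 of the remaining income goes to q_1: q_1* = 3 + 0.875·(I − 3p_1 − 6p_2)/p_1.
Discretionary income = 305 − 3·8 − 6·1.5 = 272; q_1* = 3 + 0.875·272/8 = 32.75; q_2* = 6 + 0.125·272/1.5 = 28.6667.
Utility at the optimum: U(32.75, 28.6667) = 28.7557.

V = 28.7557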